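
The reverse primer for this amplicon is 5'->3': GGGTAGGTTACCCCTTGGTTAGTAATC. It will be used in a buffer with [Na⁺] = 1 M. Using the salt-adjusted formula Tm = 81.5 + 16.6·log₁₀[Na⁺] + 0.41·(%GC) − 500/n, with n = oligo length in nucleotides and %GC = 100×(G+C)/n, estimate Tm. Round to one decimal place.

82.7°C

Length n = 27. Base counts: G=8, T=9, A=5, C=5
G+C = 13, so %GC = 13/27 × 100 = 48.148%
Salt term: 16.6 × (0) = 0
GC term: 0.41 × 48.148 = 19.741; length term: −500/27 = −18.519
Tm = 81.5 + (0) + 19.741 − 18.519 = 82.722 → 82.7°C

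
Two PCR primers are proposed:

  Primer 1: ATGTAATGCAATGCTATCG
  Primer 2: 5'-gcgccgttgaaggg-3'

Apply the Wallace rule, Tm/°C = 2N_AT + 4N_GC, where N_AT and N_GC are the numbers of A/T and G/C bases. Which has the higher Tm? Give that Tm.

Primer 1, 52°C

Primer 1: A+T=12, G+C=7 → Tm = 2(12)+4(7) = 52°C
Primer 2: A+T=4, G+C=10 → Tm = 2(4)+4(10) = 48°C
52°C vs 48°C → primer 1 is higher.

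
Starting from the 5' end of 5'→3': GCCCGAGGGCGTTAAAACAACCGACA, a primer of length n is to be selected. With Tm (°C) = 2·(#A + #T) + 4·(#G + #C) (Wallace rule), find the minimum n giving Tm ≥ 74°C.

n = 23

First 22 bases: GCCCGAGGGCGTTAAAACAACC → Tm = 70°C (< 74°C)
First 23 bases: GCCCGAGGGCGTTAAAACAACCG → Tm = 74°C (≥ 74°C)
Since every base adds ≥2°C, Tm only increases with n, so the threshold is first crossed at n = 23.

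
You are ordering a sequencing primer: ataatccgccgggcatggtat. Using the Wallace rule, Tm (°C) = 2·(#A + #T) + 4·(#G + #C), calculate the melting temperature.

64°C

Base counts: A=5, G=6, T=5, C=5
A+T = 10, G+C = 11
Tm = 2×10 + 4×11 = 64°C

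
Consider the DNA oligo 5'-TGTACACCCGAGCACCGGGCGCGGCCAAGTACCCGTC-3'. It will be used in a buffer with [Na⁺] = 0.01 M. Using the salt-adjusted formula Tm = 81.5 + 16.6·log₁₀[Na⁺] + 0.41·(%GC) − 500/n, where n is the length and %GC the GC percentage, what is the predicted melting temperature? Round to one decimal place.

Length n = 37. Base counts: A=7, T=4, C=15, G=11
G+C = 26, so %GC = 26/37 × 100 = 70.27%
Salt term: 16.6 × (-2) = -33.2
GC term: 0.41 × 70.27 = 28.811; length term: −500/37 = −13.514
Tm = 81.5 + (-33.2) + 28.811 − 13.514 = 63.597 → 63.6°C

63.6°C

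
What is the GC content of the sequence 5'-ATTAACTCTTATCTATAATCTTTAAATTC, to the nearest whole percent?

17%

T=14, C=5, G=0, A=10
G+C = 0 + 5 = 5 out of 29 bases
%GC = 5/29 × 100 = 17.24% ≈ 17%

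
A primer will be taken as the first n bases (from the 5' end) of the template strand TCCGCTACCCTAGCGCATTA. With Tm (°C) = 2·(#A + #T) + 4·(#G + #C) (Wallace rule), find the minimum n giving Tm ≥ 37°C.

n = 12

First 11 bases: TCCGCTACCCT → Tm = 36°C (< 37°C)
First 12 bases: TCCGCTACCCTA → Tm = 38°C (≥ 37°C)
Since every base adds ≥2°C, Tm only increases with n, so the threshold is first crossed at n = 12.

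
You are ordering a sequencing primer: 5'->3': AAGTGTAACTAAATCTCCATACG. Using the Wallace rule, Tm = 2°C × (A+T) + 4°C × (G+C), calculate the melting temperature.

G=3, C=5, A=9, T=6
AT pairs contribute 15, GC pairs contribute 8.
Tm = 2(15) + 4(8) = 30 + 32 = 62°C

62°C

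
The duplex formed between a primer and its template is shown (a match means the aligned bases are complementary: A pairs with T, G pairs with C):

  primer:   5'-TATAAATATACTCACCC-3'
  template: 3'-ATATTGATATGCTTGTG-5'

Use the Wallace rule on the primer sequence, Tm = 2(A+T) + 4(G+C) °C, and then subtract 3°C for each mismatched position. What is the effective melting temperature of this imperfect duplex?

Primer base counts: A=7, T=5, G=0, C=5 → A+T=12, G+C=5
Perfect-match Tm = 2(12) + 4(5) = 24 + 20 = 44°C
Mismatches (positions where the bases are not complementary): 4 (at positions 6, 12, 13, 16)
Effective Tm = 44 − 4×3 = 44 − 12 = 32°C

32°C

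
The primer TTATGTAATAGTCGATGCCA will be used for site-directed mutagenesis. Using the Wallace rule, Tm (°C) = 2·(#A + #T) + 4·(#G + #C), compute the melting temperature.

Scanning the sequence gives G=4, A=6, T=7, C=3.
A+T = 13, G+C = 7
Tm = 2(13) + 4(7) = 26 + 28 = 54°C

54°C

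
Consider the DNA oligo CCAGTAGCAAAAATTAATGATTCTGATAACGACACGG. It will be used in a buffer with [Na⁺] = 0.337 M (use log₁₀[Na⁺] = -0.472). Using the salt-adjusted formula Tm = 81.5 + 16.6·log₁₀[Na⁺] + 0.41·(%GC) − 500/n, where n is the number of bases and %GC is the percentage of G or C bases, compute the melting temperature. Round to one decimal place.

75.7°C

Length n = 37. Scanning the sequence gives A=15, T=8, C=7, G=7.
G+C = 14, so %GC = 14/37 × 100 = 37.838%
Salt term: 16.6 × (-0.472) = -7.835
GC term: 0.41 × 37.838 = 15.514; length term: −500/37 = −13.514
Tm = 81.5 + (-7.835) + 15.514 − 13.514 = 75.665 → 75.7°C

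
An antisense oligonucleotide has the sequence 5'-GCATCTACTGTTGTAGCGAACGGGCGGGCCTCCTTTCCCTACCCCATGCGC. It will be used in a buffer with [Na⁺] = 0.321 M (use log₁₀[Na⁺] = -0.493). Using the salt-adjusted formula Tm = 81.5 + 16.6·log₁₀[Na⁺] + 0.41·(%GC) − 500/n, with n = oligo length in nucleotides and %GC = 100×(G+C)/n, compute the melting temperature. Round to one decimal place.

89.2°C

Length n = 51. Base counts: A=7, T=12, C=19, G=13
G+C = 32, so %GC = 32/51 × 100 = 62.745%
Salt term: 16.6 × (-0.493) = -8.184
GC term: 0.41 × 62.745 = 25.725; length term: −500/51 = −9.804
Tm = 81.5 + (-8.184) + 25.725 − 9.804 = 89.237 → 89.2°C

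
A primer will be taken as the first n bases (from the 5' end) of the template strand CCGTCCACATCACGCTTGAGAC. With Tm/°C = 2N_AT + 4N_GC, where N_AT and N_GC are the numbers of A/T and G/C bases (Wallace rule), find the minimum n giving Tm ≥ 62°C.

First 19 bases: CCGTCCACATCACGCTTGA → Tm = 60°C (< 62°C)
First 20 bases: CCGTCCACATCACGCTTGAG → Tm = 64°C (≥ 62°C)
Each additional base adds 2°C (A/T) or 4°C (G/C), so Tm is non-decreasing in n; n = 20 is the first length to reach 62°C.

n = 20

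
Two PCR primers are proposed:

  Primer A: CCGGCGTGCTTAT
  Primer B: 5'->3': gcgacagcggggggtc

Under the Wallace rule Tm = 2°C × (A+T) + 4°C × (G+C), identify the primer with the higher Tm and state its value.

Primer A: A+T=5, G+C=8 → Tm = 2(5)+4(8) = 42°C
Primer B: A+T=3, G+C=13 → Tm = 2(3)+4(13) = 58°C
42°C vs 58°C → primer B is higher.

Primer B, 58°C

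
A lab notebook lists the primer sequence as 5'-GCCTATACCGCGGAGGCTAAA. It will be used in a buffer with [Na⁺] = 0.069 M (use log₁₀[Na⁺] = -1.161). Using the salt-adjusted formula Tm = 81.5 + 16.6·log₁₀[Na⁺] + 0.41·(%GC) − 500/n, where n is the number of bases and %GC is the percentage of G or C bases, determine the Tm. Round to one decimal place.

61.8°C

Length n = 21. Base counts: G=6, C=6, A=6, T=3
G+C = 12, so %GC = 12/21 × 100 = 57.143%
Salt term: 16.6 × (-1.161) = -19.273
GC term: 0.41 × 57.143 = 23.429; length term: −500/21 = −23.81
Tm = 81.5 + (-19.273) + 23.429 − 23.81 = 61.846 → 61.8°C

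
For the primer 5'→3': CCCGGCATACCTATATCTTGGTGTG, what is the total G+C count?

Base counts: T=8, C=7, A=4, G=6
G+C = 6 + 7 = 13

13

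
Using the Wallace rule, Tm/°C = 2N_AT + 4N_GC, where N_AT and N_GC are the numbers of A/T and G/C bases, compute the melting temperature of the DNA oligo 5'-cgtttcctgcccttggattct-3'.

Scanning the sequence gives C=7, A=1, T=9, G=4.
So N_AT = 10 and N_GC = 11.
Tm = 2(10) + 4(11) = 20 + 44 = 64°C

64°C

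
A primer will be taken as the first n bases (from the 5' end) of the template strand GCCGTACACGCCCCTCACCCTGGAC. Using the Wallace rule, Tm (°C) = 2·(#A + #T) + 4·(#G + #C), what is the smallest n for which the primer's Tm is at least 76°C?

First 21 bases: GCCGTACACGCCCCTCACCCT → Tm = 72°C (< 76°C)
First 22 bases: GCCGTACACGCCCCTCACCCTG → Tm = 76°C (≥ 76°C)
Each additional base adds 2°C (A/T) or 4°C (G/C), so Tm is non-decreasing in n; n = 22 is the first length to reach 76°C.

n = 22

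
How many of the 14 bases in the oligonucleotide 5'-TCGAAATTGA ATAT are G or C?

Scanning the sequence gives C=1, G=2, T=5, A=6.
Total G or C: 2 + 1 = 3

3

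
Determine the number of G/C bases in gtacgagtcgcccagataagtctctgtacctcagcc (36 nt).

20

G=8, A=8, C=12, T=8
G+C = 8 + 12 = 20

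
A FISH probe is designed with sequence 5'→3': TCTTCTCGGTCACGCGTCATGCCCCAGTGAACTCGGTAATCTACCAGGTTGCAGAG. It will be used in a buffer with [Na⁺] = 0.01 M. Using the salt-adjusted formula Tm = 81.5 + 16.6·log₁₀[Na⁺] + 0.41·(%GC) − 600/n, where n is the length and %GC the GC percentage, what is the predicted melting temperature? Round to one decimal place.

Length n = 56. Scanning the sequence gives G=14, T=14, C=17, A=11.
G+C = 31, so %GC = 31/56 × 100 = 55.357%
Salt term: 16.6 × (-2) = -33.2
GC term: 0.41 × 55.357 = 22.696; length term: −600/56 = −10.714
Tm = 81.5 + (-33.2) + 22.696 − 10.714 = 60.282 → 60.3°C

60.3°C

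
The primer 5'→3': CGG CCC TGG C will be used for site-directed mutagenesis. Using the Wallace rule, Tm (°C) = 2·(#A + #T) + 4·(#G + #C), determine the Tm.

A=0, C=5, G=4, T=1
A+T = 1, G+C = 9
Tm = 2(1) + 4(9) = 2 + 36 = 38°C

38°C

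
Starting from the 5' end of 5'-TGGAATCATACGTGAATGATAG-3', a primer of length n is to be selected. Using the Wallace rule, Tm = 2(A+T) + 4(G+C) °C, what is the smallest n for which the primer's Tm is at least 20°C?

n = 7

First 6 bases: TGGAAT → Tm = 16°C (< 20°C)
First 7 bases: TGGAATC → Tm = 20°C (≥ 20°C)
Each additional base adds 2°C (A/T) or 4°C (G/C), so Tm is non-decreasing in n; n = 7 is the first length to reach 20°C.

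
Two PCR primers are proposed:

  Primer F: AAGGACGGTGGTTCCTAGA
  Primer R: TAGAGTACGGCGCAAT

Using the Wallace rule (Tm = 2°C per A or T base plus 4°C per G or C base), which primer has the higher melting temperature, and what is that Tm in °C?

Primer F, 58°C

Primer F: A+T=9, G+C=10 → Tm = 2(9)+4(10) = 58°C
Primer R: A+T=8, G+C=8 → Tm = 2(8)+4(8) = 48°C
58°C vs 48°C → primer F is higher.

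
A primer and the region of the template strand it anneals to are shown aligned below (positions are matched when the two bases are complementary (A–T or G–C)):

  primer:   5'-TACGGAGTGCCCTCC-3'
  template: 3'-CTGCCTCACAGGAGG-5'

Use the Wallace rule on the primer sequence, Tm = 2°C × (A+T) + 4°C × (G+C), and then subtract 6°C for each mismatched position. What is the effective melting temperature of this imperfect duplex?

38°C

Primer base counts: A=2, T=3, G=4, C=6 → A+T=5, G+C=10
Perfect-match Tm = 2(5) + 4(10) = 10 + 40 = 50°C
Mismatches (positions where the bases are not complementary): 2 (at positions 1, 10)
Effective Tm = 50 − 2×6 = 50 − 12 = 38°C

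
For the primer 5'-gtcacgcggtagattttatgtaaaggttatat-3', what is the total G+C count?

Counting bases: A=9, C=3, T=12, G=8
G+C = 8 + 3 = 11

11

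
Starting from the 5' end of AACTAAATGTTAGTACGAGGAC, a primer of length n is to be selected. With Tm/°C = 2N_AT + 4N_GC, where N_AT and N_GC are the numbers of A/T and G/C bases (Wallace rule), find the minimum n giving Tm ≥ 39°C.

First 15 bases: AACTAAATGTTAGTA → Tm = 36°C (< 39°C)
First 16 bases: AACTAAATGTTAGTAC → Tm = 40°C (≥ 39°C)
Each additional base adds 2°C (A/T) or 4°C (G/C), so Tm is non-decreasing in n; n = 16 is the first length to reach 39°C.

n = 16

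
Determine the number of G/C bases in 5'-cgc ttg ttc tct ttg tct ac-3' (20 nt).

9

T=10, G=3, C=6, A=1
G+C = 3 + 6 = 9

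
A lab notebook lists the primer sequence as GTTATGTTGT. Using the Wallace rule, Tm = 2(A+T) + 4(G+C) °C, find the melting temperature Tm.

Counting bases: C=0, A=1, G=3, T=6
A+T = 7, G+C = 3
Tm = 2(7) + 4(3) = 14 + 12 = 26°C

26°C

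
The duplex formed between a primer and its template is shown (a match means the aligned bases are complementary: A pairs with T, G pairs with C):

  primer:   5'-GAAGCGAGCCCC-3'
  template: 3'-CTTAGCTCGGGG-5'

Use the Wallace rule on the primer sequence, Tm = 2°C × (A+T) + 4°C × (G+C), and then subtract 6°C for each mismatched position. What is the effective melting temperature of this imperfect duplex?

Primer base counts: A=3, T=0, G=4, C=5 → A+T=3, G+C=9
Perfect-match Tm = 2(3) + 4(9) = 6 + 36 = 42°C
Mismatches (positions where the bases are not complementary): 1 (at position 4)
Effective Tm = 42 − 1×6 = 42 − 6 = 36°C

36°C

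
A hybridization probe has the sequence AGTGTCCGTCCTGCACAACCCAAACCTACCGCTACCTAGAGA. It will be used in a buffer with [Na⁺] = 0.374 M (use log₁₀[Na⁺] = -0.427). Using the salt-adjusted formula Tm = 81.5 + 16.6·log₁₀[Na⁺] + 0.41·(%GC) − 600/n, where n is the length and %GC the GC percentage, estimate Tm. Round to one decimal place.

Length n = 42. G=7, A=12, C=16, T=7
G+C = 23, so %GC = 23/42 × 100 = 54.762%
Salt term: 16.6 × (-0.427) = -7.088
GC term: 0.41 × 54.762 = 22.452; length term: −600/42 = −14.286
Tm = 81.5 + (-7.088) + 22.452 − 14.286 = 82.578 → 82.6°C

82.6°C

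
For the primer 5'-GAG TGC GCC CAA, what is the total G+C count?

8

Base counts: G=4, A=3, C=4, T=1
Total G or C: 4 + 4 = 8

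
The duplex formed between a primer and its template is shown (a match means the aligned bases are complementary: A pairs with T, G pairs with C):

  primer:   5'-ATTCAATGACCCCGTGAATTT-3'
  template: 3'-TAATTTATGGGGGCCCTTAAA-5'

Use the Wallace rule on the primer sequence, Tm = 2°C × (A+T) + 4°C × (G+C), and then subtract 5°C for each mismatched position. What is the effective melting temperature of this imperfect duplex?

38°C

Primer base counts: A=6, T=7, G=3, C=5 → A+T=13, G+C=8
Perfect-match Tm = 2(13) + 4(8) = 26 + 32 = 58°C
Mismatches (positions where the bases are not complementary): 4 (at positions 4, 8, 9, 15)
Effective Tm = 58 − 4×5 = 58 − 20 = 38°C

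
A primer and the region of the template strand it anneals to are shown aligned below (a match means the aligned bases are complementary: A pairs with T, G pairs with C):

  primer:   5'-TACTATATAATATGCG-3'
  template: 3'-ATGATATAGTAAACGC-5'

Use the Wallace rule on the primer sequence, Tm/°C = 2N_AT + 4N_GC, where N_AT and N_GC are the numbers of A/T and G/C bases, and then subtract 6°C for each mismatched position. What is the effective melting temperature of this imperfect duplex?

Primer base counts: A=6, T=6, G=2, C=2 → A+T=12, G+C=4
Perfect-match Tm = 2(12) + 4(4) = 24 + 16 = 40°C
Mismatches (positions where the bases are not complementary): 2 (at positions 9, 12)
Effective Tm = 40 − 2×6 = 40 − 12 = 28°C

28°C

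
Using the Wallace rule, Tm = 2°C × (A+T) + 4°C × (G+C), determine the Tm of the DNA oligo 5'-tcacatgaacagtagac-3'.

48°C

Scanning the sequence gives G=3, T=3, C=4, A=7.
A+T = 10, G+C = 7
Tm = 2(10) + 4(7) = 20 + 28 = 48°C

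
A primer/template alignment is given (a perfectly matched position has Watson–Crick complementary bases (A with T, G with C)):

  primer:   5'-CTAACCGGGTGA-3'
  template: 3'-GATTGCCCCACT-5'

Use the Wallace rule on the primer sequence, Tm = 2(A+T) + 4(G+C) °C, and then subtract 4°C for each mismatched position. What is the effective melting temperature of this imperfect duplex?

34°C

Primer base counts: A=3, T=2, G=4, C=3 → A+T=5, G+C=7
Perfect-match Tm = 2(5) + 4(7) = 10 + 28 = 38°C
Mismatches (positions where the bases are not complementary): 1 (at position 6)
Effective Tm = 38 − 1×4 = 38 − 4 = 34°C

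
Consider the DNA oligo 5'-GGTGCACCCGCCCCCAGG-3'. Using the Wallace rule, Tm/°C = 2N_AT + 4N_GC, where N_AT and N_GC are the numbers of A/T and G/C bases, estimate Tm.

66°C

Counting bases: C=9, T=1, G=6, A=2
So N_AT = 3 and N_GC = 15.
Tm = 2(3) + 4(15) = 6 + 60 = 66°C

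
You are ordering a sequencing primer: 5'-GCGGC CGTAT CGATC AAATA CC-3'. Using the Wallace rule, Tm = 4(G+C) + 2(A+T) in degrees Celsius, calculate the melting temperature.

68°C

Scanning the sequence gives T=4, A=6, C=7, G=5.
So N_AT = 10 and N_GC = 12.
Tm = 4·12 + 2·10 = 48 + 20 = 68°C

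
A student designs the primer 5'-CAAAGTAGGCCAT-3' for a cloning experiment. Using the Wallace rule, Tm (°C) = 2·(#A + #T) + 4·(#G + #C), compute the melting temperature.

38°C

A=5, C=3, T=2, G=3
AT pairs contribute 7, GC pairs contribute 6.
Tm = 4·6 + 2·7 = 24 + 14 = 38°C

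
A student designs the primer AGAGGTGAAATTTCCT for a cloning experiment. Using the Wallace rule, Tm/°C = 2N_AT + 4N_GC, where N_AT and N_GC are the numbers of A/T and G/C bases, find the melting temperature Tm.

44°C

A=5, G=4, C=2, T=5
A+T = 10, G+C = 6
Tm = 2×10 + 4×6 = 44°C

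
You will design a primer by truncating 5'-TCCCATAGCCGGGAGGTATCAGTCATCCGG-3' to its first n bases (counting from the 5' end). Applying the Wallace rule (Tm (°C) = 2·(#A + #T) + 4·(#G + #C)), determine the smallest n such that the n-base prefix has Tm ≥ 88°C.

First 27 bases: TCCCATAGCCGGGAGGTATCAGTCATC → Tm = 84°C (< 88°C)
First 28 bases: TCCCATAGCCGGGAGGTATCAGTCATCC → Tm = 88°C (≥ 88°C)
Since every base adds ≥2°C, Tm only increases with n, so the threshold is first crossed at n = 28.

n = 28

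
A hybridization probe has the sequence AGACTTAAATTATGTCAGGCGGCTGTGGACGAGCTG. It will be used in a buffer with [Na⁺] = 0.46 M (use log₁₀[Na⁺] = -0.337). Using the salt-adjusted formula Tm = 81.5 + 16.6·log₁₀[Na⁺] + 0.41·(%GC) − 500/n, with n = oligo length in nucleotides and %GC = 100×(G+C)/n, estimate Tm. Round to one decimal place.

82.5°C

Length n = 36. Counting bases: G=12, T=9, A=9, C=6
G+C = 18, so %GC = 18/36 × 100 = 50%
Salt term: 16.6 × (-0.337) = -5.594
GC term: 0.41 × 50 = 20.5; length term: −500/36 = −13.889
Tm = 81.5 + (-5.594) + 20.5 − 13.889 = 82.517 → 82.5°C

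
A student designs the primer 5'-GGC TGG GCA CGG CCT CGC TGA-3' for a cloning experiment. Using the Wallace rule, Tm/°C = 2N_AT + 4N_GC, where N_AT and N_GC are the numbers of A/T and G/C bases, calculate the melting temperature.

74°C

Counting bases: G=9, A=2, T=3, C=7
So N_AT = 5 and N_GC = 16.
Tm = 4·16 + 2·5 = 64 + 10 = 74°C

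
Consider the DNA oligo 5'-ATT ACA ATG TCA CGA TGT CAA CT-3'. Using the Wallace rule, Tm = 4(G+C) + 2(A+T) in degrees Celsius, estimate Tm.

62°C

Base counts: C=5, G=3, A=8, T=7
So N_AT = 15 and N_GC = 8.
Tm = 2(15) + 4(8) = 30 + 32 = 62°C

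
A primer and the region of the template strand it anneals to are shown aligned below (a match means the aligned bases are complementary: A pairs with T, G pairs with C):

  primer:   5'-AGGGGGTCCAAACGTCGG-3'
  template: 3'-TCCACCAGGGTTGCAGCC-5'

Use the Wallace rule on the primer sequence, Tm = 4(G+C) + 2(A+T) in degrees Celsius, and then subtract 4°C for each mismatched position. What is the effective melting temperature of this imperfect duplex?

52°C

Primer base counts: A=4, T=2, G=8, C=4 → A+T=6, G+C=12
Perfect-match Tm = 2(6) + 4(12) = 12 + 48 = 60°C
Mismatches (positions where the bases are not complementary): 2 (at positions 4, 10)
Effective Tm = 60 − 2×4 = 60 − 8 = 52°C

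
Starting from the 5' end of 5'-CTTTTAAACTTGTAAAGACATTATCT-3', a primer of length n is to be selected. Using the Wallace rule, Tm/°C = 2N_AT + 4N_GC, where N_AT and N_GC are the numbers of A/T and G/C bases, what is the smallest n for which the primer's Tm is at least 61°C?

n = 25

First 24 bases: CTTTTAAACTTGTAAAGACATTAT → Tm = 58°C (< 61°C)
First 25 bases: CTTTTAAACTTGTAAAGACATTATC → Tm = 62°C (≥ 61°C)
Since every base adds ≥2°C, Tm only increases with n, so the threshold is first crossed at n = 25.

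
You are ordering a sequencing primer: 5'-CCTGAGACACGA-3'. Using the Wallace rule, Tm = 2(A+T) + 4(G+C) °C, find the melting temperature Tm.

T=1, G=3, C=4, A=4
A+T = 5, G+C = 7
Tm = 2×5 + 4×7 = 38°C

38°C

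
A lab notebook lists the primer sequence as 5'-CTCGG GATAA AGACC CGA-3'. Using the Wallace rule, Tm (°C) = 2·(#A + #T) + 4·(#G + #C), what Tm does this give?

Base counts: A=6, C=5, T=2, G=5
A+T = 8, G+C = 10
Tm = 2(8) + 4(10) = 16 + 40 = 56°C

56°C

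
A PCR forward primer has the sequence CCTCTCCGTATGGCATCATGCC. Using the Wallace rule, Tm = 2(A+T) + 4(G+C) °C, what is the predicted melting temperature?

70°C

Counting bases: G=4, A=3, T=6, C=9
A+T = 9, G+C = 13
Tm = 2×9 + 4×13 = 70°C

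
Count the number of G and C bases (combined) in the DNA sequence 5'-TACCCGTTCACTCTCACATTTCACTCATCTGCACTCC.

18

Counting bases: A=7, T=12, C=16, G=2
G+C = 2 + 16 = 18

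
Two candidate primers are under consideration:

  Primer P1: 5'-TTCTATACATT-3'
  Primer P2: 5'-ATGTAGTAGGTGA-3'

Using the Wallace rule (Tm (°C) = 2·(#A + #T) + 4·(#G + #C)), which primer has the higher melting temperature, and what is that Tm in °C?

Primer P2, 36°C

Primer P1: A+T=9, G+C=2 → Tm = 2(9)+4(2) = 26°C
Primer P2: A+T=8, G+C=5 → Tm = 2(8)+4(5) = 36°C
26°C vs 36°C → primer P2 is higher.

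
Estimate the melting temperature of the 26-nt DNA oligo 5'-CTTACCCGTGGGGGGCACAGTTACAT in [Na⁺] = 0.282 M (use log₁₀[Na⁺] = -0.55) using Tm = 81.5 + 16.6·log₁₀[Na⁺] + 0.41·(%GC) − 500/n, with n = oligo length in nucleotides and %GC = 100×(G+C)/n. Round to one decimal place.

Length n = 26. Counting bases: T=6, C=7, A=5, G=8
G+C = 15, so %GC = 15/26 × 100 = 57.692%
Salt term: 16.6 × (-0.55) = -9.13
GC term: 0.41 × 57.692 = 23.654; length term: −500/26 = −19.231
Tm = 81.5 + (-9.13) + 23.654 − 19.231 = 76.793 → 76.8°C

76.8°C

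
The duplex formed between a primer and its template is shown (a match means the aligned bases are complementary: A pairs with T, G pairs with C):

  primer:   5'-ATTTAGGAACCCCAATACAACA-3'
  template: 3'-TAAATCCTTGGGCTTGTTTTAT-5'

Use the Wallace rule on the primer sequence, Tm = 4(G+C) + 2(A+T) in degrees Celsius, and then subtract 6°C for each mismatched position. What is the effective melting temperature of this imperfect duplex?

36°C

Primer base counts: A=10, T=4, G=2, C=6 → A+T=14, G+C=8
Perfect-match Tm = 2(14) + 4(8) = 28 + 32 = 60°C
Mismatches (positions where the bases are not complementary): 4 (at positions 13, 16, 18, 21)
Effective Tm = 60 − 4×6 = 60 − 24 = 36°C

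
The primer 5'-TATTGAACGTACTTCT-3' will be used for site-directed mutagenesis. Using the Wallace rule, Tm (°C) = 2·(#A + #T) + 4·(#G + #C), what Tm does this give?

42°C

Base counts: T=7, A=4, C=3, G=2
A+T = 11, G+C = 5
Tm = 2(11) + 4(5) = 22 + 20 = 42°C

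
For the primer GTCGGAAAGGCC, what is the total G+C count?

8

Scanning the sequence gives T=1, G=5, C=3, A=3.
G+C = 5 + 3 = 8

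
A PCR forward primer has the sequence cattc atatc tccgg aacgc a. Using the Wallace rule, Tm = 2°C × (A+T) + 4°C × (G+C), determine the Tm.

Base counts: G=3, A=6, T=5, C=7
A+T = 11, G+C = 10
Tm = 2×11 + 4×10 = 62°C

62°C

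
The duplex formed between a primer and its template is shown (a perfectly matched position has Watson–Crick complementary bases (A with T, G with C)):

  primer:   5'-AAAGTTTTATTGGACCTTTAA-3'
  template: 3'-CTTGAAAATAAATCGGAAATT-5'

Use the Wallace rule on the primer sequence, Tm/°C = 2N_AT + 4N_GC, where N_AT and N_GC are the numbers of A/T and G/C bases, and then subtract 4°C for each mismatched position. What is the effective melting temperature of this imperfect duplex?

Primer base counts: A=7, T=9, G=3, C=2 → A+T=16, G+C=5
Perfect-match Tm = 2(16) + 4(5) = 32 + 20 = 52°C
Mismatches (positions where the bases are not complementary): 5 (at positions 1, 4, 12, 13, 14)
Effective Tm = 52 − 5×4 = 52 − 20 = 32°C

32°C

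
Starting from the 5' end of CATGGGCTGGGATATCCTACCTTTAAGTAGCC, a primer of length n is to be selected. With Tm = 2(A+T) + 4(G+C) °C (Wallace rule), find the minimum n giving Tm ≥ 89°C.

First 30 bases: CATGGGCTGGGATATCCTACCTTTAAGTAG → Tm = 88°C (< 89°C)
First 31 bases: CATGGGCTGGGATATCCTACCTTTAAGTAGC → Tm = 92°C (≥ 89°C)
Each additional base adds 2°C (A/T) or 4°C (G/C), so Tm is non-decreasing in n; n = 31 is the first length to reach 89°C.

n = 31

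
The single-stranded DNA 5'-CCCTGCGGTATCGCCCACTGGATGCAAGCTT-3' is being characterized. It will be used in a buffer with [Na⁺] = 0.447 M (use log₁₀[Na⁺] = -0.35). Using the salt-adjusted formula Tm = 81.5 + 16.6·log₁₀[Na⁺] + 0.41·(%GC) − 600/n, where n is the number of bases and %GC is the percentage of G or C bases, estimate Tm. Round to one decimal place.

81.5°C

Length n = 31. Scanning the sequence gives T=7, G=8, C=11, A=5.
G+C = 19, so %GC = 19/31 × 100 = 61.29%
Salt term: 16.6 × (-0.35) = -5.81
GC term: 0.41 × 61.29 = 25.129; length term: −600/31 = −19.355
Tm = 81.5 + (-5.81) + 25.129 − 19.355 = 81.464 → 81.5°C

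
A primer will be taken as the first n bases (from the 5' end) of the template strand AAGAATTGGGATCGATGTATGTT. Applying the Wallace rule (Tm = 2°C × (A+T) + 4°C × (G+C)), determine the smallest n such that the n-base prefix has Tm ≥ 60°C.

First 21 bases: AAGAATTGGGATCGATGTATG → Tm = 58°C (< 60°C)
First 22 bases: AAGAATTGGGATCGATGTATGT → Tm = 60°C (≥ 60°C)
Since every base adds ≥2°C, Tm only increases with n, so the threshold is first crossed at n = 22.

n = 22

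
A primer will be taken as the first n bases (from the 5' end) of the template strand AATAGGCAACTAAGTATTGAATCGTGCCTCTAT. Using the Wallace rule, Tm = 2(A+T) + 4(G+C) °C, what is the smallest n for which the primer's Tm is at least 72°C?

n = 27

First 26 bases: AATAGGCAACTAAGTATTGAATCGTG → Tm = 70°C (< 72°C)
First 27 bases: AATAGGCAACTAAGTATTGAATCGTGC → Tm = 74°C (≥ 72°C)
Each additional base adds 2°C (A/T) or 4°C (G/C), so Tm is non-decreasing in n; n = 27 is the first length to reach 72°C.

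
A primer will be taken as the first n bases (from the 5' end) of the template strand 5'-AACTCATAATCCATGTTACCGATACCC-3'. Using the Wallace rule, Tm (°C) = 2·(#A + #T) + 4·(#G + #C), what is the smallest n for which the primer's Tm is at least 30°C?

First 11 bases: AACTCATAATC → Tm = 28°C (< 30°C)
First 12 bases: AACTCATAATCC → Tm = 32°C (≥ 30°C)
Since every base adds ≥2°C, Tm only increases with n, so the threshold is first crossed at n = 12.

n = 12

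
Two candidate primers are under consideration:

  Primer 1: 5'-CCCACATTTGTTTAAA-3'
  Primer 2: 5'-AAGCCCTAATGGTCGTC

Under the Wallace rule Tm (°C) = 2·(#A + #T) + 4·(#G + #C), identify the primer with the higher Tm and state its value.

Primer 1: A+T=11, G+C=5 → Tm = 2(11)+4(5) = 42°C
Primer 2: A+T=8, G+C=9 → Tm = 2(8)+4(9) = 52°C
42°C vs 52°C → primer 2 is higher.

Primer 2, 52°C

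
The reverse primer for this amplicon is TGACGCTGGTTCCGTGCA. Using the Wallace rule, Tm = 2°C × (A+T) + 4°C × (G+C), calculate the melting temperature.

58°C

Counting bases: C=5, G=6, T=5, A=2
So N_AT = 7 and N_GC = 11.
Tm = 4·11 + 2·7 = 44 + 14 = 58°C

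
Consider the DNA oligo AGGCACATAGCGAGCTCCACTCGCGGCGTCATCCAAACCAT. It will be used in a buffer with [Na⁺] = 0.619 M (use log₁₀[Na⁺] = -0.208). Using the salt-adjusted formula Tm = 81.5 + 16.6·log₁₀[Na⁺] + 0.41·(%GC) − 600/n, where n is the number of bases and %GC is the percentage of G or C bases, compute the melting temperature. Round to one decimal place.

87.4°C

Length n = 41. Base counts: A=11, G=9, T=6, C=15
G+C = 24, so %GC = 24/41 × 100 = 58.537%
Salt term: 16.6 × (-0.208) = -3.453
GC term: 0.41 × 58.537 = 24; length term: −600/41 = −14.634
Tm = 81.5 + (-3.453) + 24 − 14.634 = 87.413 → 87.4°C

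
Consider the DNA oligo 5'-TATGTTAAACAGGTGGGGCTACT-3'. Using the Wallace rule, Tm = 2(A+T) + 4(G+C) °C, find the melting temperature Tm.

A=6, C=3, G=7, T=7
So N_AT = 13 and N_GC = 10.
Tm = 2(13) + 4(10) = 26 + 40 = 66°C

66°C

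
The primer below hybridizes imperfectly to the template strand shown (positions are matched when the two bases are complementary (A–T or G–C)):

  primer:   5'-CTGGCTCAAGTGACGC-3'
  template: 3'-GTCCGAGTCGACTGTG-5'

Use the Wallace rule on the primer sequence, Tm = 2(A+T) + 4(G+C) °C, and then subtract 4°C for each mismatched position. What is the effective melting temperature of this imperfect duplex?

36°C

Primer base counts: A=3, T=3, G=5, C=5 → A+T=6, G+C=10
Perfect-match Tm = 2(6) + 4(10) = 12 + 40 = 52°C
Mismatches (positions where the bases are not complementary): 4 (at positions 2, 9, 10, 15)
Effective Tm = 52 − 4×4 = 52 − 16 = 36°C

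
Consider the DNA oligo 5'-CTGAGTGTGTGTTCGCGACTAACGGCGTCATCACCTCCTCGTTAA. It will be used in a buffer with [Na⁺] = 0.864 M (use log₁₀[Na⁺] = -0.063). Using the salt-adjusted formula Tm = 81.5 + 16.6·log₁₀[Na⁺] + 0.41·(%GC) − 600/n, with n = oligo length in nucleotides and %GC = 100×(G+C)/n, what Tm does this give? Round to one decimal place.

Length n = 45. Counting bases: T=13, G=11, C=13, A=8
G+C = 24, so %GC = 24/45 × 100 = 53.333%
Salt term: 16.6 × (-0.063) = -1.046
GC term: 0.41 × 53.333 = 21.867; length term: −600/45 = −13.333
Tm = 81.5 + (-1.046) + 21.867 − 13.333 = 88.988 → 89.0°C

89.0°C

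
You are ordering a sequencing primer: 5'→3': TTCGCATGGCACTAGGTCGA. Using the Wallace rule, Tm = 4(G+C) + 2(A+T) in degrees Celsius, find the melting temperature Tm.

A=4, T=5, G=6, C=5
A+T = 9, G+C = 11
Tm = 2×9 + 4×11 = 62°C

62°C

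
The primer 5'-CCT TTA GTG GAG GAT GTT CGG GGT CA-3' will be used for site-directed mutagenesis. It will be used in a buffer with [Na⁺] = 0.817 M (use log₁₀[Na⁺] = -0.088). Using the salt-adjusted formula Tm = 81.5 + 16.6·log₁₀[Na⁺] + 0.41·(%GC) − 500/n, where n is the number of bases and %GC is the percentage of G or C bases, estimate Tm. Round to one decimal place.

Length n = 26. Counting bases: C=4, A=4, G=10, T=8
G+C = 14, so %GC = 14/26 × 100 = 53.846%
Salt term: 16.6 × (-0.088) = -1.461
GC term: 0.41 × 53.846 = 22.077; length term: −500/26 = −19.231
Tm = 81.5 + (-1.461) + 22.077 − 19.231 = 82.885 → 82.9°C

82.9°C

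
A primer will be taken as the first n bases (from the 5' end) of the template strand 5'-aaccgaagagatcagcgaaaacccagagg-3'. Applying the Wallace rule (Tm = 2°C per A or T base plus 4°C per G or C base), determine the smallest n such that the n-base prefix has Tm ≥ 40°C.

First 13 bases: AACCGAAGAGATC → Tm = 38°C (< 40°C)
First 14 bases: AACCGAAGAGATCA → Tm = 40°C (≥ 40°C)
Since every base adds ≥2°C, Tm only increases with n, so the threshold is first crossed at n = 14.

n = 14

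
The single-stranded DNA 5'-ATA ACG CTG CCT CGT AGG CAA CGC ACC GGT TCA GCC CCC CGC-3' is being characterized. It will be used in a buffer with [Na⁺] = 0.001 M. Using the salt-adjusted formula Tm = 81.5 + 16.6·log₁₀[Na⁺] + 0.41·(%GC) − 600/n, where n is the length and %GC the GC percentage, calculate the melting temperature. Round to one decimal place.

Length n = 42. Base counts: T=6, A=8, G=10, C=18
G+C = 28, so %GC = 28/42 × 100 = 66.667%
Salt term: 16.6 × (-3) = -49.8
GC term: 0.41 × 66.667 = 27.333; length term: −600/42 = −14.286
Tm = 81.5 + (-49.8) + 27.333 − 14.286 = 44.747 → 44.7°C

44.7°C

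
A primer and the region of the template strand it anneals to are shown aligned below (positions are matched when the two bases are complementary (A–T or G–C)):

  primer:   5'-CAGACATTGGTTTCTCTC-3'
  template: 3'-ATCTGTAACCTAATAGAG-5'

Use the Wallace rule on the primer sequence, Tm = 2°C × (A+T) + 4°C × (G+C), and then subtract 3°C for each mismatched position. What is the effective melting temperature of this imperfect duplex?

43°C

Primer base counts: A=3, T=7, G=3, C=5 → A+T=10, G+C=8
Perfect-match Tm = 2(10) + 4(8) = 20 + 32 = 52°C
Mismatches (positions where the bases are not complementary): 3 (at positions 1, 11, 14)
Effective Tm = 52 − 3×3 = 52 − 9 = 43°C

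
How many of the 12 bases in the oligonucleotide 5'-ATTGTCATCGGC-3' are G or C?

6

G=3, C=3, A=2, T=4
Total G or C: 3 + 3 = 6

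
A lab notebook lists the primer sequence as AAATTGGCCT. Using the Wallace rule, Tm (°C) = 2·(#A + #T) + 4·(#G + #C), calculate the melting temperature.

28°C

Scanning the sequence gives C=2, G=2, A=3, T=3.
A+T = 6, G+C = 4
Tm = 4·4 + 2·6 = 16 + 12 = 28°C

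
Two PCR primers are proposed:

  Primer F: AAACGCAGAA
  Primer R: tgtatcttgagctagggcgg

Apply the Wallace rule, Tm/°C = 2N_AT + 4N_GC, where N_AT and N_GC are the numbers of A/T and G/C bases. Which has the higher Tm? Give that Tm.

Primer F: A+T=6, G+C=4 → Tm = 2(6)+4(4) = 28°C
Primer R: A+T=9, G+C=11 → Tm = 2(9)+4(11) = 62°C
28°C vs 62°C → primer R is higher.

Primer R, 62°C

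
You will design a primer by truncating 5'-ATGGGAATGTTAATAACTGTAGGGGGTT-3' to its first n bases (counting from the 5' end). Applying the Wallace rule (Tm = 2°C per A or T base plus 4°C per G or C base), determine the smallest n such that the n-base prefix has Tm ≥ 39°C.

First 15 bases: ATGGGAATGTTAATA → Tm = 38°C (< 39°C)
First 16 bases: ATGGGAATGTTAATAA → Tm = 40°C (≥ 39°C)
Each additional base adds 2°C (A/T) or 4°C (G/C), so Tm is non-decreasing in n; n = 16 is the first length to reach 39°C.

n = 16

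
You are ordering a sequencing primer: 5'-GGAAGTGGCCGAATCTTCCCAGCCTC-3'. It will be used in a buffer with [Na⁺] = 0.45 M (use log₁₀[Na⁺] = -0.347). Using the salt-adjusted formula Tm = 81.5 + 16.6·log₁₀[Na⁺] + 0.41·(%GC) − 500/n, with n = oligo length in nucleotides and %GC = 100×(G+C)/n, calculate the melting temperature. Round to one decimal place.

81.7°C

Length n = 26. Base counts: A=5, G=7, T=5, C=9
G+C = 16, so %GC = 16/26 × 100 = 61.538%
Salt term: 16.6 × (-0.347) = -5.76
GC term: 0.41 × 61.538 = 25.231; length term: −500/26 = −19.231
Tm = 81.5 + (-5.76) + 25.231 − 19.231 = 81.74 → 81.7°C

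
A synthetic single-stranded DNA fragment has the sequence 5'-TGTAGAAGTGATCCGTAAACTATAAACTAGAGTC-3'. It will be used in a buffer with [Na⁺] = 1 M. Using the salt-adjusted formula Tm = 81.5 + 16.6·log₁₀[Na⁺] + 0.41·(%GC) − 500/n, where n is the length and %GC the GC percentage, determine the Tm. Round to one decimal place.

Length n = 34. Counting bases: G=7, C=5, A=13, T=9
G+C = 12, so %GC = 12/34 × 100 = 35.294%
Salt term: 16.6 × (0) = 0
GC term: 0.41 × 35.294 = 14.471; length term: −500/34 = −14.706
Tm = 81.5 + (0) + 14.471 − 14.706 = 81.265 → 81.3°C

81.3°C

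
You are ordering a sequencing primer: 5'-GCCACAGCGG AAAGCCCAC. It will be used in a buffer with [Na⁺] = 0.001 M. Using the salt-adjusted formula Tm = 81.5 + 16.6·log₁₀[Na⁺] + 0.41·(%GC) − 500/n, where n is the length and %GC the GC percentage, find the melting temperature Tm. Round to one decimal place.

33.4°C

Length n = 19. Scanning the sequence gives A=6, T=0, C=8, G=5.
G+C = 13, so %GC = 13/19 × 100 = 68.421%
Salt term: 16.6 × (-3) = -49.8
GC term: 0.41 × 68.421 = 28.053; length term: −500/19 = −26.316
Tm = 81.5 + (-49.8) + 28.053 − 26.316 = 33.437 → 33.4°C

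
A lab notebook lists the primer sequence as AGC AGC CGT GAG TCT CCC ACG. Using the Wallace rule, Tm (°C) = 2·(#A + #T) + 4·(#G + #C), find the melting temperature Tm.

70°C

Base counts: G=6, T=3, A=4, C=8
AT pairs contribute 7, GC pairs contribute 14.
Tm = 4·14 + 2·7 = 56 + 14 = 70°C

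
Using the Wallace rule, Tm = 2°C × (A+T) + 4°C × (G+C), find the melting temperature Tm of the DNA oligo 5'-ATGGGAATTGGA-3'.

Scanning the sequence gives T=3, A=4, C=0, G=5.
AT pairs contribute 7, GC pairs contribute 5.
Tm = 4·5 + 2·7 = 20 + 14 = 34°C

34°C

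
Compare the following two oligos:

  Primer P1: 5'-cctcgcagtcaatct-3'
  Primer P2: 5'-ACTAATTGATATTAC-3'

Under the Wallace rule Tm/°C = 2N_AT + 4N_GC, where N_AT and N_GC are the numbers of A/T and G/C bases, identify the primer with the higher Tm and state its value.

Primer P1: A+T=7, G+C=8 → Tm = 2(7)+4(8) = 46°C
Primer P2: A+T=12, G+C=3 → Tm = 2(12)+4(3) = 36°C
46°C vs 36°C → primer P1 is higher.

Primer P1, 46°C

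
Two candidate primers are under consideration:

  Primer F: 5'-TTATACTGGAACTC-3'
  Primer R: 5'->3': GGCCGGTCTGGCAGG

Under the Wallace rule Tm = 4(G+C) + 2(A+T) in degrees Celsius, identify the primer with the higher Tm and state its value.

Primer R, 54°C

Primer F: A+T=9, G+C=5 → Tm = 2(9)+4(5) = 38°C
Primer R: A+T=3, G+C=12 → Tm = 2(3)+4(12) = 54°C
38°C vs 54°C → primer R is higher.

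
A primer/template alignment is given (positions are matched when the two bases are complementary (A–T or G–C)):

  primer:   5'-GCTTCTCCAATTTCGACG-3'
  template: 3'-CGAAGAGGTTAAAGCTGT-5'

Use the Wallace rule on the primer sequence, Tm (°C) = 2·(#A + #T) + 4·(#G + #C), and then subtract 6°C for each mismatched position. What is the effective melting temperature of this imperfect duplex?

Primer base counts: A=3, T=6, G=3, C=6 → A+T=9, G+C=9
Perfect-match Tm = 2(9) + 4(9) = 18 + 36 = 54°C
Mismatches (positions where the bases are not complementary): 1 (at position 18)
Effective Tm = 54 − 1×6 = 54 − 6 = 48°C

48°C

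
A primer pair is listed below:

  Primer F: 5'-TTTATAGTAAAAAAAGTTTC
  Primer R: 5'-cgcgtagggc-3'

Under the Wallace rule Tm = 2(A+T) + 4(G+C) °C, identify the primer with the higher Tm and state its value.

Primer F, 46°C

Primer F: A+T=17, G+C=3 → Tm = 2(17)+4(3) = 46°C
Primer R: A+T=2, G+C=8 → Tm = 2(2)+4(8) = 36°C
46°C vs 36°C → primer F is higher.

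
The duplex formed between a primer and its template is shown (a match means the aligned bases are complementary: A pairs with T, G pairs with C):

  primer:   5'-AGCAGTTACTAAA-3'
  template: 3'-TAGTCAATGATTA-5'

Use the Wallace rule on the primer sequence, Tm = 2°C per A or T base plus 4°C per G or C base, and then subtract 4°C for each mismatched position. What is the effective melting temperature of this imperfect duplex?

Primer base counts: A=6, T=3, G=2, C=2 → A+T=9, G+C=4
Perfect-match Tm = 2(9) + 4(4) = 18 + 16 = 34°C
Mismatches (positions where the bases are not complementary): 2 (at positions 2, 13)
Effective Tm = 34 − 2×4 = 34 − 8 = 26°C

26°C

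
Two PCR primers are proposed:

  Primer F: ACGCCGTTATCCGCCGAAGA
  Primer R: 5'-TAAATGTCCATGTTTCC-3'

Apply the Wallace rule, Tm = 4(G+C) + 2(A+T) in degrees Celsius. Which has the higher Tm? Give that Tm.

Primer F: A+T=8, G+C=12 → Tm = 2(8)+4(12) = 64°C
Primer R: A+T=11, G+C=6 → Tm = 2(11)+4(6) = 46°C
64°C vs 46°C → primer F is higher.

Primer F, 64°C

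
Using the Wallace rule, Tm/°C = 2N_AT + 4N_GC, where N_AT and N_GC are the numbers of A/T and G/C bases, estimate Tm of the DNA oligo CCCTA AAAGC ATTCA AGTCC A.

60°C

Counting bases: G=2, A=8, T=4, C=7
AT pairs contribute 12, GC pairs contribute 9.
Tm = 2×12 + 4×9 = 60°C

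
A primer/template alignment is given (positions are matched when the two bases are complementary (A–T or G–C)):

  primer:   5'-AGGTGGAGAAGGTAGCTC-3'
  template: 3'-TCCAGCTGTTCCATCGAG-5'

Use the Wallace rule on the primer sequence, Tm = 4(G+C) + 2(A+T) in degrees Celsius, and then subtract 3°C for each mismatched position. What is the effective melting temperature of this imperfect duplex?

50°C

Primer base counts: A=5, T=3, G=8, C=2 → A+T=8, G+C=10
Perfect-match Tm = 2(8) + 4(10) = 16 + 40 = 56°C
Mismatches (positions where the bases are not complementary): 2 (at positions 5, 8)
Effective Tm = 56 − 2×3 = 56 − 6 = 50°C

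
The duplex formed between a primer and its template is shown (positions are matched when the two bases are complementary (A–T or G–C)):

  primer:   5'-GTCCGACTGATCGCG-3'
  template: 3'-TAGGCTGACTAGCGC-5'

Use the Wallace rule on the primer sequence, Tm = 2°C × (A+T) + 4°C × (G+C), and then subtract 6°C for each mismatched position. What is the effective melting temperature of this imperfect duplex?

44°C

Primer base counts: A=2, T=3, G=5, C=5 → A+T=5, G+C=10
Perfect-match Tm = 2(5) + 4(10) = 10 + 40 = 50°C
Mismatches (positions where the bases are not complementary): 1 (at position 1)
Effective Tm = 50 − 1×6 = 50 − 6 = 44°C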